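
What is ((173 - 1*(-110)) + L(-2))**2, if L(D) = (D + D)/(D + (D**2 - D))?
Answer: 79524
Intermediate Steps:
L(D) = 2/D (L(D) = (2*D)/(D**2) = (2*D)/D**2 = 2/D)
((173 - 1*(-110)) + L(-2))**2 = ((173 - 1*(-110)) + 2/(-2))**2 = ((173 + 110) + 2*(-1/2))**2 = (283 - 1)**2 = 282**2 = 79524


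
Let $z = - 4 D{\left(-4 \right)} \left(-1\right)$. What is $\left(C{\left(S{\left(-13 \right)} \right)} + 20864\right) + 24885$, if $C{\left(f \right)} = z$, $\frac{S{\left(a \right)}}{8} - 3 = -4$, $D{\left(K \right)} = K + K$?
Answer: $45717$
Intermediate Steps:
$D{\left(K \right)} = 2 K$
$S{\left(a \right)} = -8$ ($S{\left(a \right)} = 24 + 8 \left(-4\right) = 24 - 32 = -8$)
$z = -32$ ($z = - 4 \cdot 2 \left(-4\right) \left(-1\right) = \left(-4\right) \left(-8\right) \left(-1\right) = 32 \left(-1\right) = -32$)
$C{\left(f \right)} = -32$
$\left(C{\left(S{\left(-13 \right)} \right)} + 20864\right) + 24885 = \left(-32 + 20864\right) + 24885 = 20832 + 24885 = 45717$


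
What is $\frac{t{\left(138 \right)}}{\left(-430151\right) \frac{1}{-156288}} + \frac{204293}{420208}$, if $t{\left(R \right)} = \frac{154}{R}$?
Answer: $\frac{3706786289125}{4157316502384} \approx 0.89163$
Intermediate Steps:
$\frac{t{\left(138 \right)}}{\left(-430151\right) \frac{1}{-156288}} + \frac{204293}{420208} = \frac{154 \cdot \frac{1}{138}}{\left(-430151\right) \frac{1}{-156288}} + \frac{204293}{420208} = \frac{154 \cdot \frac{1}{138}}{\left(-430151\right) \left(- \frac{1}{156288}\right)} + 204293 \cdot \frac{1}{420208} = \frac{77}{69 \cdot \frac{430151}{156288}} + \frac{204293}{420208} = \frac{77}{69} \cdot \frac{156288}{430151} + \frac{204293}{420208} = \frac{4011392}{9893473} + \frac{204293}{420208} = \frac{3706786289125}{4157316502384}$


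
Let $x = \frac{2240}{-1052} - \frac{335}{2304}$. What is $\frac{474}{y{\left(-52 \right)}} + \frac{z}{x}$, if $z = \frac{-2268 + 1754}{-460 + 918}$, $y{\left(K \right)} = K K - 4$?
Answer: $\frac{19002797639}{28407690450} \approx 0.66893$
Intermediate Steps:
$y{\left(K \right)} = -4 + K^{2}$ ($y{\left(K \right)} = K^{2} - 4 = -4 + K^{2}$)
$z = - \frac{257}{229}$ ($z = - \frac{514}{458} = \left(-514\right) \frac{1}{458} = - \frac{257}{229} \approx -1.1223$)
$x = - \frac{1378345}{605952}$ ($x = 2240 \left(- \frac{1}{1052}\right) - \frac{335}{2304} = - \frac{560}{263} - \frac{335}{2304} = - \frac{1378345}{605952} \approx -2.2747$)
$\frac{474}{y{\left(-52 \right)}} + \frac{z}{x} = \frac{474}{-4 + \left(-52\right)^{2}} - \frac{257}{229 \left(- \frac{1378345}{605952}\right)} = \frac{474}{-4 + 2704} - - \frac{155729664}{315641005} = \frac{474}{2700} + \frac{155729664}{315641005} = 474 \cdot \frac{1}{2700} + \frac{155729664}{315641005} = \frac{79}{450} + \frac{155729664}{315641005} = \frac{19002797639}{28407690450}$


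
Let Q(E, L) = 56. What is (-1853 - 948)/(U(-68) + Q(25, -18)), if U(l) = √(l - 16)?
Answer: -5602/115 + 2801*I*√21/1610 ≈ -48.713 + 7.9725*I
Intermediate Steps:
U(l) = √(-16 + l)
(-1853 - 948)/(U(-68) + Q(25, -18)) = (-1853 - 948)/(√(-16 - 68) + 56) = -2801/(√(-84) + 56) = -2801/(2*I*√21 + 56) = -2801/(56 + 2*I*√21)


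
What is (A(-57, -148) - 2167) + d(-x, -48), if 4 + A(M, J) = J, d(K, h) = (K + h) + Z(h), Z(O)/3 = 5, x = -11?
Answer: -2341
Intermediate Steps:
Z(O) = 15 (Z(O) = 3*5 = 15)
d(K, h) = 15 + K + h (d(K, h) = (K + h) + 15 = 15 + K + h)
A(M, J) = -4 + J
(A(-57, -148) - 2167) + d(-x, -48) = ((-4 - 148) - 2167) + (15 - 1*(-11) - 48) = (-152 - 2167) + (15 + 11 - 48) = -2319 - 22 = -2341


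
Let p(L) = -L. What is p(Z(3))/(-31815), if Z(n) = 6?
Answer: 2/10605 ≈ 0.00018859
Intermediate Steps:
p(Z(3))/(-31815) = -1*6/(-31815) = -6*(-1/31815) = 2/10605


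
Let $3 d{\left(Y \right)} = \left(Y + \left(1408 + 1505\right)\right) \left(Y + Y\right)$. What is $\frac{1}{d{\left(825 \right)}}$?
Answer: $\frac{1}{2055900} \approx 4.8641 \cdot 10^{-7}$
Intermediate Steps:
$d{\left(Y \right)} = \frac{2 Y \left(2913 + Y\right)}{3}$ ($d{\left(Y \right)} = \frac{\left(Y + \left(1408 + 1505\right)\right) \left(Y + Y\right)}{3} = \frac{\left(Y + 2913\right) 2 Y}{3} = \frac{\left(2913 + Y\right) 2 Y}{3} = \frac{2 Y \left(2913 + Y\right)}{3}$)
$\frac{1}{d{\left(825 \right)}} = \frac{1}{\frac{2}{3} \cdot 825 \left(2913 + 825\right)} = \frac{1}{\frac{2}{3} \cdot 825 \cdot 3738} = \frac{1}{2055900}$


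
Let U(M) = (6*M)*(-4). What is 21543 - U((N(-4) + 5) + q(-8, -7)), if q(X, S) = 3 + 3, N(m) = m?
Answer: 21711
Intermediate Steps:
q(X, S) = 6
U(M) = -24*M
21543 - U((N(-4) + 5) + q(-8, -7)) = 21543 - (-24)*((-4 + 5) + 6) = 21543 - (-24)*(1 + 6) = 21543 - (-24)*7 = 21543 - 1*(-168) = 21543 + 168 = 21711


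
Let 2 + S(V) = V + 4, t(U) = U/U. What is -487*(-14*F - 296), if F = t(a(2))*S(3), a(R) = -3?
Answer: 178242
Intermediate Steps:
t(U) = 1
S(V) = 2 + V (S(V) = -2 + (V + 4) = -2 + (4 + V) = 2 + V)
F = 5 (F = 1*(2 + 3) = 1*5 = 5)
-487*(-14*F - 296) = -487*(-14*5 - 296) = -487*(-70 - 296) = -487*(-366) = 178242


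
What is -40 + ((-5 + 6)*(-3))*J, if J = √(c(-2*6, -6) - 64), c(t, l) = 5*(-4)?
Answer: -40 - 6*I*√21 ≈ -40.0 - 27.495*I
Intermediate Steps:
c(t, l) = -20
J = 2*I*√21 (J = √(-20 - 64) = √(-84) = 2*I*√21 ≈ 9.1651*I)
-40 + ((-5 + 6)*(-3))*J = -40 + ((-5 + 6)*(-3))*(2*I*√21) = -40 + (1*(-3))*(2*I*√21) = -40 - 6*I*√21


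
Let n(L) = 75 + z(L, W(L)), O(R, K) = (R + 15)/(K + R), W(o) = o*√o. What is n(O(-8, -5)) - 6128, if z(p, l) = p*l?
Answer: -6053 + 49*I*√91/2197 ≈ -6053.0 + 0.21276*I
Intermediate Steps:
W(o) = o^(3/2)
O(R, K) = (15 + R)/(K + R)
z(p, l) = l*p
n(L) = 75 + L^(5/2) (n(L) = 75 + L^(3/2)*L = 75 + L^(5/2))
n(O(-8, -5)) - 6128 = (75 + ((15 - 8)/(-5 - 8))^(5/2)) - 6128 = (75 + (7/(-13))^(5/2)) - 6128 = (75 + (-1/13*7)^(5/2)) - 6128 = (75 + (-7/13)^(5/2)) - 6128 = (75 + 49*I*√91/2197) - 6128 = -6053 + 49*I*√91/2197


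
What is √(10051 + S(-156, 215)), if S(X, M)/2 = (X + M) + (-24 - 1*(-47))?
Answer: 3*√1135 ≈ 101.07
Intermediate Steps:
S(X, M) = 46 + 2*M + 2*X (S(X, M) = 2*((X + M) + (-24 - 1*(-47))) = 2*((M + X) + (-24 + 47)) = 2*((M + X) + 23) = 2*(23 + M + X) = 46 + 2*M + 2*X)
√(10051 + S(-156, 215)) = √(10051 + (46 + 2*215 + 2*(-156))) = √(10051 + (46 + 430 - 312)) = √(10051 + 164) = √10215 = 3*√1135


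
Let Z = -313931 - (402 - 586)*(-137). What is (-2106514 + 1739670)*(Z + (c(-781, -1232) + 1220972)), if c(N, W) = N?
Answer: -323208639888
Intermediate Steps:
Z = -339139 (Z = -313931 - (-184)*(-137) = -313931 - 1*25208 = -313931 - 25208 = -339139)
(-2106514 + 1739670)*(Z + (c(-781, -1232) + 1220972)) = (-2106514 + 1739670)*(-339139 + (-781 + 1220972)) = -366844*(-339139 + 1220191) = -366844*881052 = -323208639888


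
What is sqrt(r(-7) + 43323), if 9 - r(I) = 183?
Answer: sqrt(43149) ≈ 207.72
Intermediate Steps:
r(I) = -174 (r(I) = 9 - 1*183 = 9 - 183 = -174)
sqrt(r(-7) + 43323) = sqrt(-174 + 43323) = sqrt(43149)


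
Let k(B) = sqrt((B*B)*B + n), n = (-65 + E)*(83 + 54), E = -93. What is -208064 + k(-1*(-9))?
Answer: -208064 + I*sqrt(20917) ≈ -2.0806e+5 + 144.63*I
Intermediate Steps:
n = -21646 (n = (-65 - 93)*(83 + 54) = -158*137 = -21646)
k(B) = sqrt(-21646 + B**3) (k(B) = sqrt((B*B)*B - 21646) = sqrt(B**2*B - 21646) = sqrt(B**3 - 21646) = sqrt(-21646 + B**3))
-208064 + k(-1*(-9)) = -208064 + sqrt(-21646 + (-1*(-9))**3) = -208064 + sqrt(-21646 + 9**3) = -208064 + sqrt(-21646 + 729) = -208064 + sqrt(-20917) = -208064 + I*sqrt(20917)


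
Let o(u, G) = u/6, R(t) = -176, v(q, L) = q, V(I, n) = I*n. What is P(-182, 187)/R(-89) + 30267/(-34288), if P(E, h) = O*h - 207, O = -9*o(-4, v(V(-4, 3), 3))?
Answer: -1146891/188584 ≈ -6.0816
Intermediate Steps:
o(u, G) = u/6 (o(u, G) = u*(⅙) = u/6)
O = 6 (O = -3*(-4)/2 = -9*(-⅔) = 6)
P(E, h) = -207 + 6*h (P(E, h) = 6*h - 207 = -207 + 6*h)
P(-182, 187)/R(-89) + 30267/(-34288) = (-207 + 6*187)/(-176) + 30267/(-34288) = (-207 + 1122)*(-1/176) + 30267*(-1/34288) = 915*(-1/176) - 30267/34288 = -915/176 - 30267/34288 = -1146891/188584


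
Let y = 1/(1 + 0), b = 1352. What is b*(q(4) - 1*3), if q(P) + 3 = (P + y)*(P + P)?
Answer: 45968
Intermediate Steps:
y = 1 (y = 1/1 = 1)
q(P) = -3 + 2*P*(1 + P) (q(P) = -3 + (P + 1)*(P + P) = -3 + (1 + P)*(2*P) = -3 + 2*P*(1 + P))
b*(q(4) - 1*3) = 1352*((-3 + 2*4 + 2*4²) - 1*3) = 1352*((-3 + 8 + 2*16) - 3) = 1352*((-3 + 8 + 32) - 3) = 1352*(37 - 3) = 1352*34 = 45968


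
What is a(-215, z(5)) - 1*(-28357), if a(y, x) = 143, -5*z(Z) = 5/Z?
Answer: 28500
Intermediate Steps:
z(Z) = -1/Z
a(-215, z(5)) - 1*(-28357) = 143 - 1*(-28357) = 143 + 28357 = 28500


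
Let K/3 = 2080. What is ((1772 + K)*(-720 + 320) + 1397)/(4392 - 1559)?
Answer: -3203403/2833 ≈ -1130.7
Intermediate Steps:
K = 6240 (K = 3*2080 = 6240)
((1772 + K)*(-720 + 320) + 1397)/(4392 - 1559) = ((1772 + 6240)*(-720 + 320) + 1397)/(4392 - 1559) = (8012*(-400) + 1397)/2833 = (-3204800 + 1397)*(1/2833) = -3203403*1/2833 = -3203403/2833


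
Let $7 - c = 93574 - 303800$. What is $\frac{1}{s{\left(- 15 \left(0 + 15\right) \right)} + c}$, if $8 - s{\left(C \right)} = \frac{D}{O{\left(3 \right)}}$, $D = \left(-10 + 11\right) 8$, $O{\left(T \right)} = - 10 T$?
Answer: $\frac{15}{3153619} \approx 4.7564 \cdot 10^{-6}$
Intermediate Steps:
$D = 8$ ($D = 1 \cdot 8 = 8$)
$s{\left(C \right)} = \frac{124}{15}$ ($s{\left(C \right)} = 8 - \frac{8}{\left(-10\right) 3} = 8 - \frac{8}{-30} = 8 - 8 \left(- \frac{1}{30}\right) = 8 - - \frac{4}{15} = 8 + \frac{4}{15} = \frac{124}{15}$)
$c = 210233$ ($c = 7 - \left(93574 - 303800\right) = 7 - -210226 = 7 + 210226 = 210233$)
$\frac{1}{s{\left(- 15 \left(0 + 15\right) \right)} + c} = \frac{1}{\frac{124}{15} + 210233} = \frac{1}{\frac{3153619}{15}} = \frac{15}{3153619}$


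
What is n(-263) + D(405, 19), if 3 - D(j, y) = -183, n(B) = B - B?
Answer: 186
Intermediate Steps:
n(B) = 0
D(j, y) = 186 (D(j, y) = 3 - 1*(-183) = 3 + 183 = 186)
n(-263) + D(405, 19) = 0 + 186 = 186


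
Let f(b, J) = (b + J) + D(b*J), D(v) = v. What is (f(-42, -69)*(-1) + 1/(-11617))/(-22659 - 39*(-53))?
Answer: 8094145/59804316 ≈ 0.13534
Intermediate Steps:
f(b, J) = J + b + J*b (f(b, J) = (b + J) + b*J = (J + b) + J*b = J + b + J*b)
(f(-42, -69)*(-1) + 1/(-11617))/(-22659 - 39*(-53)) = ((-69 - 42 - 69*(-42))*(-1) + 1/(-11617))/(-22659 - 39*(-53)) = ((-69 - 42 + 2898)*(-1) - 1/11617)/(-22659 + 2067) = (2787*(-1) - 1/11617)/(-20592) = (-2787 - 1/11617)*(-1/20592) = -32376580/11617*(-1/20592) = 8094145/59804316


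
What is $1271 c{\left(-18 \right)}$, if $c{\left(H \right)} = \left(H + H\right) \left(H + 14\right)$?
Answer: $183024$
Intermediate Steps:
$c{\left(H \right)} = 2 H \left(14 + H\right)$
$1271 c{\left(-18 \right)} = 1271 \cdot 2 \left(-18\right) \left(14 - 18\right) = 1271 \cdot 2 \left(-18\right) \left(-4\right) = 1271 \cdot 144 = 183024$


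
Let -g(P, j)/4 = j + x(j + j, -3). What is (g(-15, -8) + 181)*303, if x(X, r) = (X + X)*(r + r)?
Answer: -168165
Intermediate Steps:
x(X, r) = 4*X*r (x(X, r) = (2*X)*(2*r) = 4*X*r)
g(P, j) = 92*j (g(P, j) = -4*(j + 4*(j + j)*(-3)) = -4*(j + 4*(2*j)*(-3)) = -4*(j - 24*j) = -(-92)*j = 92*j)
(g(-15, -8) + 181)*303 = (92*(-8) + 181)*303 = (-736 + 181)*303 = -555*303 = -168165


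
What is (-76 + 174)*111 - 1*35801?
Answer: -24923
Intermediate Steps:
(-76 + 174)*111 - 1*35801 = 98*111 - 35801 = 10878 - 35801 = -24923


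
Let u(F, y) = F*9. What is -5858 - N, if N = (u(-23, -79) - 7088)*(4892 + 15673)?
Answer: 150015817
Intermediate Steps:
u(F, y) = 9*F
N = -150021675 (N = (9*(-23) - 7088)*(4892 + 15673) = (-207 - 7088)*20565 = -7295*20565 = -150021675)
-5858 - N = -5858 - 1*(-150021675) = -5858 + 150021675 = 150015817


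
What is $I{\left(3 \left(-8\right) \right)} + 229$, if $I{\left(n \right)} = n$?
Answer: $205$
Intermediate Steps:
$I{\left(3 \left(-8\right) \right)} + 229 = 3 \left(-8\right) + 229 = -24 + 229 = 205$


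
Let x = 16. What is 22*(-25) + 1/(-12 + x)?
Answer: -2199/4 ≈ -549.75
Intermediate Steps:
22*(-25) + 1/(-12 + x) = 22*(-25) + 1/(-12 + 16) = -550 + 1/4 = -550 + ¼ = -2199/4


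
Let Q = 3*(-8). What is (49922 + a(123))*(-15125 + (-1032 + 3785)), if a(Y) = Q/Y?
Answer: -25322935368/41 ≈ -6.1763e+8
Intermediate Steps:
Q = -24
a(Y) = -24/Y
(49922 + a(123))*(-15125 + (-1032 + 3785)) = (49922 - 24/123)*(-15125 + (-1032 + 3785)) = (49922 - 24*1/123)*(-15125 + 2753) = (49922 - 8/41)*(-12372) = (2046794/41)*(-12372) = -25322935368/41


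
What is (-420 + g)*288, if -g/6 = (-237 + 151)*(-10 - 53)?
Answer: -9483264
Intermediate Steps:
g = -32508 (g = -6*(-237 + 151)*(-10 - 53) = -(-516)*(-63) = -6*5418 = -32508)
(-420 + g)*288 = (-420 - 32508)*288 = -32928*288 = -9483264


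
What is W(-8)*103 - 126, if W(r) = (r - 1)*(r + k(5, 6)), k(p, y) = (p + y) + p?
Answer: -7542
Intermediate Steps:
k(p, y) = y + 2*p
W(r) = (-1 + r)*(16 + r) (W(r) = (r - 1)*(r + (6 + 2*5)) = (-1 + r)*(r + (6 + 10)) = (-1 + r)*(r + 16) = (-1 + r)*(16 + r))
W(-8)*103 - 126 = (-16 + (-8)² + 15*(-8))*103 - 126 = (-16 + 64 - 120)*103 - 126 = -72*103 - 126 = -7416 - 126 = -7542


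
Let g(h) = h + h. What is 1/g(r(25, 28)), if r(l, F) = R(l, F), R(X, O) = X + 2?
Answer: 1/54 ≈ 0.018519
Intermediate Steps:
R(X, O) = 2 + X
r(l, F) = 2 + l
g(h) = 2*h
1/g(r(25, 28)) = 1/(2*(2 + 25)) = 1/(2*27) = 1/54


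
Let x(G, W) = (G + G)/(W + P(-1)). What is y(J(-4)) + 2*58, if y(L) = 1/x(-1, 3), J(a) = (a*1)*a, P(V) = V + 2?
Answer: 114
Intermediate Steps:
P(V) = 2 + V
x(G, W) = 2*G/(1 + W) (x(G, W) = (G + G)/(W + (2 - 1)) = (2*G)/(W + 1) = (2*G)/(1 + W) = 2*G/(1 + W))
J(a) = a² (J(a) = a*a = a²)
y(L) = -2 (y(L) = 1/(2*(-1)/(1 + 3)) = 1/(2*(-1)/4) = 1/(2*(-1)*(¼)) = 1/(-½) = -2)
y(J(-4)) + 2*58 = -2 + 2*58 = -2 + 116 = 114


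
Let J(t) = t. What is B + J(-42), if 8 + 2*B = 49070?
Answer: 24489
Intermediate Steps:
B = 24531 (B = -4 + (1/2)*49070 = -4 + 24535 = 24531)
B + J(-42) = 24531 - 42 = 24489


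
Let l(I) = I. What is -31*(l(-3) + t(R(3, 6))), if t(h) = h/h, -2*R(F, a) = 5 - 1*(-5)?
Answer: 62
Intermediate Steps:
R(F, a) = -5 (R(F, a) = -(5 - 1*(-5))/2 = -(5 + 5)/2 = -½*10 = -5)
t(h) = 1
-31*(l(-3) + t(R(3, 6))) = -31*(-3 + 1) = -31*(-2) = 62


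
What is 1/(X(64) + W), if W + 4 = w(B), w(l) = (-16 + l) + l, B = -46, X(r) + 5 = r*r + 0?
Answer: 1/3979 ≈ 0.00025132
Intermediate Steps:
X(r) = -5 + r**2 (X(r) = -5 + (r*r + 0) = -5 + (r**2 + 0) = -5 + r**2)
w(l) = -16 + 2*l
W = -112 (W = -4 + (-16 + 2*(-46)) = -4 + (-16 - 92) = -4 - 108 = -112)
1/(X(64) + W) = 1/((-5 + 64**2) - 112) = 1/((-5 + 4096) - 112) = 1/(4091 - 112) = 1/3979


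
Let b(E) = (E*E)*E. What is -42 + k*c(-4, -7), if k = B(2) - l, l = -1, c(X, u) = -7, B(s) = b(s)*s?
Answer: -161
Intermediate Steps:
b(E) = E³ (b(E) = E²*E = E³)
B(s) = s⁴ (B(s) = s³*s = s⁴)
k = 17 (k = 2⁴ - 1*(-1) = 16 + 1 = 17)
-42 + k*c(-4, -7) = -42 + 17*(-7) = -42 - 119 = -161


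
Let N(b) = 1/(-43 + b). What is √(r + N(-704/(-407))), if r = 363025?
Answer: √846475863726/1527 ≈ 602.52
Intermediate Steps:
√(r + N(-704/(-407))) = √(363025 + 1/(-43 - 704/(-407))) = √(363025 + 1/(-43 - 704*(-1/407))) = √(363025 + 1/(-43 + 64/37)) = √(363025 + 1/(-1527/37)) = √(363025 - 37/1527) = √(554339138/1527) = √846475863726/1527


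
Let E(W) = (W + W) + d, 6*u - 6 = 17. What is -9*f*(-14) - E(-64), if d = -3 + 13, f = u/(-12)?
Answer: 311/4 ≈ 77.750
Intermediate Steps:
u = 23/6 (u = 1 + (⅙)*17 = 1 + 17/6 = 23/6 ≈ 3.8333)
f = -23/72 (f = (23/6)/(-12) = (23/6)*(-1/12) = -23/72 ≈ -0.31944)
d = 10
E(W) = 10 + 2*W (E(W) = (W + W) + 10 = 2*W + 10 = 10 + 2*W)
-9*f*(-14) - E(-64) = -9*(-23/72)*(-14) - (10 + 2*(-64)) = (23/8)*(-14) - (10 - 128) = -161/4 - 1*(-118) = -161/4 + 118 = 311/4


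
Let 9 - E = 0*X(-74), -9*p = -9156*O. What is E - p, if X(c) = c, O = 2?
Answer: -6077/3 ≈ -2025.7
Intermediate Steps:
p = 6104/3 (p = -(-3052)*2/3 = -⅑*(-18312) = 6104/3 ≈ 2034.7)
E = 9 (E = 9 - 0*(-74) = 9 - 1*0 = 9 + 0 = 9)
E - p = 9 - 1*6104/3 = 9 - 6104/3 = -6077/3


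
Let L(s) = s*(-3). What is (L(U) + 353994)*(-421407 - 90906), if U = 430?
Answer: -180694844352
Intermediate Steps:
L(s) = -3*s
(L(U) + 353994)*(-421407 - 90906) = (-3*430 + 353994)*(-421407 - 90906) = (-1290 + 353994)*(-512313) = 352704*(-512313) = -180694844352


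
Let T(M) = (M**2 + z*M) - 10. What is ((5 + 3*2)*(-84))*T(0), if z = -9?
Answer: 9240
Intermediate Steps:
T(M) = -10 + M**2 - 9*M (T(M) = (M**2 - 9*M) - 10 = -10 + M**2 - 9*M)
((5 + 3*2)*(-84))*T(0) = ((5 + 3*2)*(-84))*(-10 + 0**2 - 9*0) = ((5 + 6)*(-84))*(-10 + 0 + 0) = (11*(-84))*(-10) = -924*(-10) = 9240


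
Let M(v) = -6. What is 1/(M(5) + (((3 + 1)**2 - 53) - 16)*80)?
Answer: -1/4246 ≈ -0.00023552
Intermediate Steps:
1/(M(5) + (((3 + 1)**2 - 53) - 16)*80) = 1/(-6 + (((3 + 1)**2 - 53) - 16)*80) = 1/(-6 + ((4**2 - 53) - 16)*80) = 1/(-6 + ((16 - 53) - 16)*80) = 1/(-6 + (-37 - 16)*80) = 1/(-6 - 53*80) = 1/(-6 - 4240) = 1/(-4246) = -1/4246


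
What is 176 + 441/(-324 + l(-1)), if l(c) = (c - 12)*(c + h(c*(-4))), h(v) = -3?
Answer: 47431/272 ≈ 174.38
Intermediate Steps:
l(c) = (-12 + c)*(-3 + c) (l(c) = (c - 12)*(c - 3) = (-12 + c)*(-3 + c))
176 + 441/(-324 + l(-1)) = 176 + 441/(-324 + (36 + (-1)² - 15*(-1))) = 176 + 441/(-324 + (36 + 1 + 15)) = 176 + 441/(-324 + 52) = 176 + 441/(-272) = 176 - 1/272*441 = 176 - 441/272 = 47431/272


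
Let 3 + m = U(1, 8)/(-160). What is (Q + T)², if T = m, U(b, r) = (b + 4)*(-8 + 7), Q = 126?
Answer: 15499969/1024 ≈ 15137.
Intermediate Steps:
U(b, r) = -4 - b (U(b, r) = (4 + b)*(-1) = -4 - b)
m = -95/32 (m = -3 + (-4 - 1*1)/(-160) = -3 + (-4 - 1)*(-1/160) = -3 - 5*(-1/160) = -3 + 1/32 = -95/32 ≈ -2.9688)
T = -95/32 ≈ -2.9688
(Q + T)² = (126 - 95/32)² = (3937/32)² = 15499969/1024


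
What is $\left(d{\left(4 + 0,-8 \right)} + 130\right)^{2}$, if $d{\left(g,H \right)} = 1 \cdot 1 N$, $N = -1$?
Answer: $16641$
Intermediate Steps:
$d{\left(g,H \right)} = -1$ ($d{\left(g,H \right)} = 1 \cdot 1 \left(-1\right) = 1 \left(-1\right) = -1$)
$\left(d{\left(4 + 0,-8 \right)} + 130\right)^{2} = \left(-1 + 130\right)^{2} = 129^{2} = 16641$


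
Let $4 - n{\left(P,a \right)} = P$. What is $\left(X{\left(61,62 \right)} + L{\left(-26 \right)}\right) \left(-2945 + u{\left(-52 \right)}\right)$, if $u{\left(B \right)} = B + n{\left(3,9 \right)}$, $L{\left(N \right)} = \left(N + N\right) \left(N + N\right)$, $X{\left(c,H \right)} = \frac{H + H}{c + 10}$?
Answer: $- \frac{575555568}{71} \approx -8.1064 \cdot 10^{6}$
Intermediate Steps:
$X{\left(c,H \right)} = \frac{2 H}{10 + c}$
$n{\left(P,a \right)} = 4 - P$
$L{\left(N \right)} = 4 N^{2}$ ($L{\left(N \right)} = 2 N 2 N = 4 N^{2}$)
$u{\left(B \right)} = 1 + B$ ($u{\left(B \right)} = B + \left(4 - 3\right) = B + 1 = 1 + B$)
$\left(X{\left(61,62 \right)} + L{\left(-26 \right)}\right) \left(-2945 + u{\left(-52 \right)}\right) = \left(2 \cdot 62 \frac{1}{10 + 61} + 4 \left(-26\right)^{2}\right) \left(-2945 + \left(1 - 52\right)\right) = \left(2 \cdot 62 \cdot \frac{1}{71} + 4 \cdot 676\right) \left(-2945 - 51\right) = \left(2 \cdot 62 \cdot \frac{1}{71} + 2704\right) \left(-2996\right) = \left(\frac{124}{71} + 2704\right) \left(-2996\right) = \frac{192108}{71} \left(-2996\right) = - \frac{575555568}{71}$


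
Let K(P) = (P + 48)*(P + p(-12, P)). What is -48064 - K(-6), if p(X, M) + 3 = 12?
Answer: -48190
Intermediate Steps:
p(X, M) = 9 (p(X, M) = -3 + 12 = 9)
K(P) = (9 + P)*(48 + P) (K(P) = (P + 48)*(P + 9) = (48 + P)*(9 + P) = (9 + P)*(48 + P))
-48064 - K(-6) = -48064 - (432 + (-6)**2 + 57*(-6)) = -48064 - (432 + 36 - 342) = -48064 - 1*126 = -48064 - 126 = -48190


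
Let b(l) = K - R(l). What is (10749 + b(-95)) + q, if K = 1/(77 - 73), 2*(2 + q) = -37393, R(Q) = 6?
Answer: -31821/4 ≈ -7955.3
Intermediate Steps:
q = -37397/2 (q = -2 + (1/2)*(-37393) = -2 - 37393/2 = -37397/2 ≈ -18699.)
K = 1/4 ≈ 0.25000
b(l) = -23/4 (b(l) = 1/4 - 1*6 = 1/4 - 6 = -23/4)
(10749 + b(-95)) + q = (10749 - 23/4) - 37397/2 = 42973/4 - 37397/2 = -31821/4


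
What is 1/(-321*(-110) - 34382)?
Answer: 1/928 ≈ 0.0010776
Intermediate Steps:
1/(-321*(-110) - 34382) = 1/(35310 - 34382) = 1/928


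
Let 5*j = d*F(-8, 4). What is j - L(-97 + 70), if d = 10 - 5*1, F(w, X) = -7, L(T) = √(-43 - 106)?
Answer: -7 - I*√149 ≈ -7.0 - 12.207*I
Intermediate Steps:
L(T) = I*√149 (L(T) = √(-149) = I*√149)
d = 5 (d = 10 - 5 = 5)
j = -7 (j = (5*(-7))/5 = (⅕)*(-35) = -7)
j - L(-97 + 70) = -7 - I*√149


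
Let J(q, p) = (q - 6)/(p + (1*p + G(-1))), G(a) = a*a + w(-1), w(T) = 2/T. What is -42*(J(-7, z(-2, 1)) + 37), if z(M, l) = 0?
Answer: -2100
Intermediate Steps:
G(a) = -2 + a² (G(a) = a*a + 2/(-1) = a² + 2*(-1) = a² - 2 = -2 + a²)
J(q, p) = (-6 + q)/(-1 + 2*p) (J(q, p) = (q - 6)/(p + (1*p + (-2 + (-1)²))) = (-6 + q)/(p + (p + (-2 + 1))) = (-6 + q)/(p + (p - 1)) = (-6 + q)/(p + (-1 + p)) = (-6 + q)/(-1 + 2*p))
-42*(J(-7, z(-2, 1)) + 37) = -42*((-6 - 7)/(-1 + 2*0) + 37) = -42*(-13/(-1 + 0) + 37) = -42*(-13/(-1) + 37) = -42*(-1*(-13) + 37) = -42*(13 + 37) = -42*50 = -2100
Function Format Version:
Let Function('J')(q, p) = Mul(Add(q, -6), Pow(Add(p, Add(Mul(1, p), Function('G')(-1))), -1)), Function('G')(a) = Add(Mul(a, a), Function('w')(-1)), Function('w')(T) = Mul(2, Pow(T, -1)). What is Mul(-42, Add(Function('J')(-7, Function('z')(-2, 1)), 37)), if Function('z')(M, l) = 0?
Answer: -2100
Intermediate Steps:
Function('G')(a) = Add(-2, Pow(a, 2)) (Function('G')(a) = Add(Mul(a, a), Mul(2, Pow(-1, -1))) = Add(Pow(a, 2), Mul(2, -1)) = Add(Pow(a, 2), -2) = Add(-2, Pow(a, 2)))
Function('J')(q, p) = Mul(Pow(Add(-1, Mul(2, p)), -1), Add(-6, q)) (Function('J')(q, p) = Mul(Add(q, -6), Pow(Add(p, Add(Mul(1, p), Add(-2, Pow(-1, 2)))), -1)) = Mul(Add(-6, q), Pow(Add(p, Add(p, Add(-2, 1))), -1)) = Mul(Add(-6, q), Pow(Add(p, Add(p, -1)), -1)) = Mul(Add(-6, q), Pow(Add(p, Add(-1, p)), -1)) = Mul(Add(-6, q), Pow(Add(-1, Mul(2, p)), -1)) = Mul(Pow(Add(-1, Mul(2, p)), -1), Add(-6, q)))
Mul(-42, Add(Function('J')(-7, Function('z')(-2, 1)), 37)) = Mul(-42, Add(Mul(Pow(Add(-1, Mul(2, 0)), -1), Add(-6, -7)), 37)) = Mul(-42, Add(Mul(Pow(Add(-1, 0), -1), -13), 37)) = Mul(-42, Add(Mul(Pow(-1, -1), -13), 37)) = Mul(-42, Add(Mul(-1, -13), 37)) = Mul(-42, Add(13, 37)) = Mul(-42, 50) = -2100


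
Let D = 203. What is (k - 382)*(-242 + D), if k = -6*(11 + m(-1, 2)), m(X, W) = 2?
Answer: 17940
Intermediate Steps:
k = -78 (k = -6*(11 + 2) = -6*13 = -78)
(k - 382)*(-242 + D) = (-78 - 382)*(-242 + 203) = -460*(-39) = 17940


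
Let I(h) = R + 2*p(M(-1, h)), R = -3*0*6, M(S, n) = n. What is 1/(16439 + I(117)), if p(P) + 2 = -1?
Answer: 1/16433 ≈ 6.0853e-5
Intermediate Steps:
p(P) = -3 (p(P) = -2 - 1 = -3)
R = 0 (R = 0*6 = 0)
I(h) = -6 (I(h) = 0 + 2*(-3) = 0 - 6 = -6)
1/(16439 + I(117)) = 1/(16439 - 6) = 1/16433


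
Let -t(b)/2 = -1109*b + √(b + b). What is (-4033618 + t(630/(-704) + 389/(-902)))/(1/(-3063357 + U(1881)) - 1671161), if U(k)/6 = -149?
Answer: 89254929006868389/36952102419212992 + 3064251*I*√8631689/4619012802401624 ≈ 2.4154 + 1.9491e-6*I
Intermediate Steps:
U(k) = -894 (U(k) = 6*(-149) = -894)
t(b) = 2218*b - 2*√2*√b (t(b) = -2*(-1109*b + √(b + b)) = -2*(-1109*b + √(2*b)) = -2*(-1109*b + √2*√b) = 2218*b - 2*√2*√b)
(-4033618 + t(630/(-704) + 389/(-902)))/(1/(-3063357 + U(1881)) - 1671161) = (-4033618 + (2218*(630/(-704) + 389/(-902)) - 2*√2*√(630/(-704) + 389/(-902))))/(1/(-3063357 - 894) - 1671161) = (-4033618 + (2218*(630*(-1/704) + 389*(-1/902)) - 2*√2*√(630*(-1/704) + 389*(-1/902))))/(1/(-3064251) - 1671161) = (-4033618 + (2218*(-315/352 - 389/902) - 2*√2*√(-315/352 - 389/902)))/(-1/3064251 - 1671161) = (-4033618 + (2218*(-19139/14432) - 2*√2*√(-19139/14432)))/(-5120856765412/3064251) = (-4033618 + (-21225151/7216 - 2*√2*I*√17263378/3608))*(-3064251/5120856765412) = (-4033618 + (-21225151/7216 - I*√8631689/902))*(-3064251/5120856765412) = (-29127812639/7216 - I*√8631689/902)*(-3064251/5120856765412) = 89254929006868389/36952102419212992 + 3064251*I*√8631689/4619012802401624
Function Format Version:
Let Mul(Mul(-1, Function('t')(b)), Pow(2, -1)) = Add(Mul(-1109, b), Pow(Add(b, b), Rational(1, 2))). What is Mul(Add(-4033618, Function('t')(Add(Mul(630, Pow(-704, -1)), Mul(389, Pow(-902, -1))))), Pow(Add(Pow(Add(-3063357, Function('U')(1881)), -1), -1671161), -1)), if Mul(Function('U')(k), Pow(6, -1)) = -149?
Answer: Add(Rational(89254929006868389, 36952102419212992), Mul(Rational(3064251, 4619012802401624), I, Pow(8631689, Rational(1, 2)))) ≈ Add(2.4154, Mul(1.9491e-6, I))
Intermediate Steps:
Function('U')(k) = -894 (Function('U')(k) = Mul(6, -149) = -894)
Function('t')(b) = Add(Mul(2218, b), Mul(-2, Pow(2, Rational(1, 2)), Pow(b, Rational(1, 2)))) (Function('t')(b) = Mul(-2, Add(Mul(-1109, b), Pow(Add(b, b), Rational(1, 2)))) = Mul(-2, Add(Mul(-1109, b), Pow(Mul(2, b), Rational(1, 2)))) = Mul(-2, Add(Mul(-1109, b), Mul(Pow(2, Rational(1, 2)), Pow(b, Rational(1, 2))))) = Add(Mul(2218, b), Mul(-2, Pow(2, Rational(1, 2)), Pow(b, Rational(1, 2)))))
Mul(Add(-4033618, Function('t')(Add(Mul(630, Pow(-704, -1)), Mul(389, Pow(-902, -1))))), Pow(Add(Pow(Add(-3063357, Function('U')(1881)), -1), -1671161), -1)) = Mul(Add(-4033618, Add(Mul(2218, Add(Mul(630, Pow(-704, -1)), Mul(389, Pow(-902, -1)))), Mul(-2, Pow(2, Rational(1, 2)), Pow(Add(Mul(630, Pow(-704, -1)), Mul(389, Pow(-902, -1))), Rational(1, 2))))), Pow(Add(Pow(Add(-3063357, -894), -1), -1671161), -1)) = Mul(Add(-4033618, Add(Mul(2218, Add(Mul(630, Rational(-1, 704)), Mul(389, Rational(-1, 902)))), Mul(-2, Pow(2, Rational(1, 2)), Pow(Add(Mul(630, Rational(-1, 704)), Mul(389, Rational(-1, 902))), Rational(1, 2))))), Pow(Add(Pow(-3064251, -1), -1671161), -1)) = Mul(Add(-4033618, Add(Mul(2218, Add(Rational(-315, 352), Rational(-389, 902))), Mul(-2, Pow(2, Rational(1, 2)), Pow(Add(Rational(-315, 352), Rational(-389, 902)), Rational(1, 2))))), Pow(Add(Rational(-1, 3064251), -1671161), -1)) = Mul(Add(-4033618, Add(Mul(2218, Rational(-19139, 14432)), Mul(-2, Pow(2, Rational(1, 2)), Pow(Rational(-19139, 14432), Rational(1, 2))))), Pow(Rational(-5120856765412, 3064251), -1)) = Mul(Add(-4033618, Add(Rational(-21225151, 7216), Mul(-2, Pow(2, Rational(1, 2)), Mul(Rational(1, 3608), I, Pow(17263378, Rational(1, 2)))))), Rational(-3064251, 5120856765412)) = Mul(Add(-4033618, Add(Rational(-21225151, 7216), Mul(Rational(-1, 902), I, Pow(8631689, Rational(1, 2))))), Rational(-3064251, 5120856765412)) = Mul(Add(Rational(-29127812639, 7216), Mul(Rational(-1, 902), I, Pow(8631689, Rational(1, 2)))), Rational(-3064251, 5120856765412)) = Add(Rational(89254929006868389, 36952102419212992), Mul(Rational(3064251, 4619012802401624), I, Pow(8631689, Rational(1, 2))))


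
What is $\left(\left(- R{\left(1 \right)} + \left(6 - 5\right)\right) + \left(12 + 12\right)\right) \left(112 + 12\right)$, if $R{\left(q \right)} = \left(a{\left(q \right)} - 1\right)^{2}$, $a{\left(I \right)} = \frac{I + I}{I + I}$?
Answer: $3100$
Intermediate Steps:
$a{\left(I \right)} = 1$ ($a{\left(I \right)} = \frac{2 I}{2 I} = 2 I \frac{1}{2 I} = 1$)
$R{\left(q \right)} = 0$ ($R{\left(q \right)} = \left(1 - 1\right)^{2} = 0^{2} = 0$)
$\left(\left(- R{\left(1 \right)} + \left(6 - 5\right)\right) + \left(12 + 12\right)\right) \left(112 + 12\right) = \left(\left(\left(-1\right) 0 + \left(6 - 5\right)\right) + \left(12 + 12\right)\right) \left(112 + 12\right) = \left(\left(0 + \left(6 - 5\right)\right) + 24\right) 124 = \left(\left(0 + 1\right) + 24\right) 124 = \left(1 + 24\right) 124 = 25 \cdot 124 = 3100$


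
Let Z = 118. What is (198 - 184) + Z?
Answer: 132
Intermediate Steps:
(198 - 184) + Z = (198 - 184) + 118 = 14 + 118 = 132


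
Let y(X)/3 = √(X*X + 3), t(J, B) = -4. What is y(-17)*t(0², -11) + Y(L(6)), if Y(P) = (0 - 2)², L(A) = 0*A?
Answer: 4 - 24*√73 ≈ -201.06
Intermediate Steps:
y(X) = 3*√(3 + X²) (y(X) = 3*√(X*X + 3) = 3*√(X² + 3) = 3*√(3 + X²))
L(A) = 0
Y(P) = 4 (Y(P) = (-2)² = 4)
y(-17)*t(0², -11) + Y(L(6)) = (3*√(3 + (-17)²))*(-4) + 4 = (3*√(3 + 289))*(-4) + 4 = (3*√292)*(-4) + 4 = (3*(2*√73))*(-4) + 4 = (6*√73)*(-4) + 4 = -24*√73 + 4 = 4 - 24*√73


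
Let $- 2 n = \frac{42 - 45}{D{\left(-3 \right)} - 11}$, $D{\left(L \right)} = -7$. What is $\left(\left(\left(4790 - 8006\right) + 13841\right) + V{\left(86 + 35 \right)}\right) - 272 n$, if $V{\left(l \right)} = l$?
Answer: $\frac{32306}{3} \approx 10769.0$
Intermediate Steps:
$n = - \frac{1}{12}$ ($n = - \frac{\left(42 - 45\right) \frac{1}{-7 - 11}}{2} = - \frac{\left(-3\right) \frac{1}{-18}}{2} = - \frac{\left(-3\right) \left(- \frac{1}{18}\right)}{2} = \left(- \frac{1}{2}\right) \frac{1}{6} = - \frac{1}{12} \approx -0.083333$)
$\left(\left(\left(4790 - 8006\right) + 13841\right) + V{\left(86 + 35 \right)}\right) - 272 n = \left(\left(\left(4790 - 8006\right) + 13841\right) + \left(86 + 35\right)\right) - - \frac{68}{3} = \left(\left(\left(4790 - 8006\right) + 13841\right) + 121\right) + \frac{68}{3} = \left(\left(-3216 + 13841\right) + 121\right) + \frac{68}{3} = \left(10625 + 121\right) + \frac{68}{3} = 10746 + \frac{68}{3} = \frac{32306}{3}$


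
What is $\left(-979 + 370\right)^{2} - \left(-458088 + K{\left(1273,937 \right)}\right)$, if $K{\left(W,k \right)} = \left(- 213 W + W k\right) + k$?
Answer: $-93620$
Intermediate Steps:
$K{\left(W,k \right)} = k - 213 W + W k$
$\left(-979 + 370\right)^{2} - \left(-458088 + K{\left(1273,937 \right)}\right) = \left(-979 + 370\right)^{2} - \left(-457151 - 271149 + 1192801\right) = \left(-609\right)^{2} + \left(458088 - \left(937 - 271149 + 1192801\right)\right) = 370881 + \left(458088 - 922589\right) = 370881 - 464501 = -93620$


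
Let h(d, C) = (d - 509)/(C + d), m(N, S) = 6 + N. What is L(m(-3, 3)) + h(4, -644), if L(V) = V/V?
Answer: 229/128 ≈ 1.7891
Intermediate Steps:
h(d, C) = (-509 + d)/(C + d)
L(V) = 1
L(m(-3, 3)) + h(4, -644) = 1 + (-509 + 4)/(-644 + 4) = 1 - 505/(-640) = 1 - 1/640*(-505) = 1 + 101/128 = 229/128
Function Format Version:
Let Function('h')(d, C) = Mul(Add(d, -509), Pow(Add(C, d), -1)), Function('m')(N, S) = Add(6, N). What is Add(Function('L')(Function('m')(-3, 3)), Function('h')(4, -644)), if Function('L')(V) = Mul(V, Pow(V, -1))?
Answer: Rational(229, 128) ≈ 1.7891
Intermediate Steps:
Function('h')(d, C) = Mul(Pow(Add(C, d), -1), Add(-509, d)) (Function('h')(d, C) = Mul(Add(-509, d), Pow(Add(C, d), -1)) = Mul(Pow(Add(C, d), -1), Add(-509, d)))
Function('L')(V) = 1
Add(Function('L')(Function('m')(-3, 3)), Function('h')(4, -644)) = Add(1, Mul(Pow(Add(-644, 4), -1), Add(-509, 4))) = Add(1, Mul(Pow(-640, -1), -505)) = Add(1, Mul(Rational(-1, 640), -505)) = Add(1, Rational(101, 128)) = Rational(229, 128)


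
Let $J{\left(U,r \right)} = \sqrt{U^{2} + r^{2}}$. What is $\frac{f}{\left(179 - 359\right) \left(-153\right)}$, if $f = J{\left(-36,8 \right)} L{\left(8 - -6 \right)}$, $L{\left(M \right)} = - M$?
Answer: $- \frac{14 \sqrt{85}}{6885} \approx -0.018747$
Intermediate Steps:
$f = - 56 \sqrt{85}$ ($f = \sqrt{\left(-36\right)^{2} + 8^{2}} \left(- (8 - -6)\right) = \sqrt{1296 + 64} \left(- (8 + 6)\right) = \sqrt{1360} \left(\left(-1\right) 14\right) = 4 \sqrt{85} \left(-14\right) = - 56 \sqrt{85} \approx -516.29$)
$\frac{f}{\left(179 - 359\right) \left(-153\right)} = \frac{\left(-56\right) \sqrt{85}}{\left(179 - 359\right) \left(-153\right)} = \frac{\left(-56\right) \sqrt{85}}{\left(-180\right) \left(-153\right)} = \frac{\left(-56\right) \sqrt{85}}{27540} = - 56 \sqrt{85} \cdot \frac{1}{27540} = - \frac{14 \sqrt{85}}{6885}$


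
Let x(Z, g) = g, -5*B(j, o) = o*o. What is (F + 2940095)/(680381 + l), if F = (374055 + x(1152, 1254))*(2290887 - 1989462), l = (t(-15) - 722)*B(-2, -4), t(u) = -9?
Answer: 565652277100/3413601 ≈ 1.6571e+5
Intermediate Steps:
B(j, o) = -o²/5 (B(j, o) = -o*o/5 = -o²/5)
l = 11696/5 (l = (-9 - 722)*(-⅕*(-4)²) = -(-731)*16/5 = -731*(-16/5) = 11696/5 ≈ 2339.2)
F = 113127515325 (F = (374055 + 1254)*(2290887 - 1989462) = 375309*301425 = 113127515325)
(F + 2940095)/(680381 + l) = (113127515325 + 2940095)/(680381 + 11696/5) = 113130455420/(3413601/5) = 113130455420*(5/3413601) = 565652277100/3413601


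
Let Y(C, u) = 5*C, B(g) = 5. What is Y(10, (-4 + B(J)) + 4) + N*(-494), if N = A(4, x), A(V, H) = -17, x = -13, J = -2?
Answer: 8448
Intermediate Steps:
N = -17
Y(10, (-4 + B(J)) + 4) + N*(-494) = 5*10 - 17*(-494) = 50 + 8398 = 8448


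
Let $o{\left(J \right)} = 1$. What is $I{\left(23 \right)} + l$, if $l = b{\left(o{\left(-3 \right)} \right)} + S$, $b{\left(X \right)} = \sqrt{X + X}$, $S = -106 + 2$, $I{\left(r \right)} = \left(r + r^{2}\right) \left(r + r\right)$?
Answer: $25288 + \sqrt{2} \approx 25289.0$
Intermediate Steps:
$I{\left(r \right)} = 2 r \left(r + r^{2}\right)$ ($I{\left(r \right)} = \left(r + r^{2}\right) 2 r = 2 r \left(r + r^{2}\right)$)
$S = -104$
$b{\left(X \right)} = \sqrt{2} \sqrt{X}$ ($b{\left(X \right)} = \sqrt{2 X} = \sqrt{2} \sqrt{X}$)
$l = -104 + \sqrt{2}$ ($l = \sqrt{2} \sqrt{1} - 104 = \sqrt{2} \cdot 1 - 104 = \sqrt{2} - 104 = -104 + \sqrt{2} \approx -102.59$)
$I{\left(23 \right)} + l = 2 \cdot 23^{2} \left(1 + 23\right) - \left(104 - \sqrt{2}\right) = 2 \cdot 529 \cdot 24 - \left(104 - \sqrt{2}\right) = 25392 - \left(104 - \sqrt{2}\right) = 25288 + \sqrt{2}$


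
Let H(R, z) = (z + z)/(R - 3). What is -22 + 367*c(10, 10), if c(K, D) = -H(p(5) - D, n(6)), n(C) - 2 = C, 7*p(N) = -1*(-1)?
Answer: 19562/45 ≈ 434.71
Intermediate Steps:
p(N) = ⅐ (p(N) = (-1*(-1))/7 = (⅐)*1 = ⅐)
n(C) = 2 + C
H(R, z) = 2*z/(-3 + R) (H(R, z) = (2*z)/(-3 + R) = 2*z/(-3 + R))
c(K, D) = -16/(-20/7 - D) (c(K, D) = -2*(2 + 6)/(-3 + (⅐ - D)) = -2*8/(-20/7 - D) = -16/(-20/7 - D))
-22 + 367*c(10, 10) = -22 + 367*(112/(20 + 7*10)) = -22 + 367*(112/(20 + 70)) = -22 + 367*(112/90) = -22 + 367*(112*(1/90)) = -22 + 367*(56/45) = -22 + 20552/45 = 19562/45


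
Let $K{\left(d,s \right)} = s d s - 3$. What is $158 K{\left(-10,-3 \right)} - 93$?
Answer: $-14787$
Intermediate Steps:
$K{\left(d,s \right)} = -3 + d s^{2}$ ($K{\left(d,s \right)} = d s s - 3 = d s^{2} - 3 = -3 + d s^{2}$)
$158 K{\left(-10,-3 \right)} - 93 = 158 \left(-3 - 10 \left(-3\right)^{2}\right) - 93 = 158 \left(-3 - 90\right) - 93 = 158 \left(-93\right) - 93 = -14694 - 93 = -14787$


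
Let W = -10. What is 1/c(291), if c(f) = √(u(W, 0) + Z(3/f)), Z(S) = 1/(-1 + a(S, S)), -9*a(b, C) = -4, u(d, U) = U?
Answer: -I*√5/3 ≈ -0.74536*I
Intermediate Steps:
a(b, C) = 4/9 (a(b, C) = -⅑*(-4) = 4/9)
Z(S) = -9/5 (Z(S) = 1/(-1 + 4/9) = 1/(-5/9) = -9/5)
c(f) = 3*I*√5/5 (c(f) = √(0 - 9/5) = √(-9/5) = 3*I*√5/5)
1/c(291) = 1/(3*I*√5/5) = -I*√5/3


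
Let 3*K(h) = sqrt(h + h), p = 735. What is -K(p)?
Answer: -7*sqrt(30)/3 ≈ -12.780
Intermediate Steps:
K(h) = sqrt(2)*sqrt(h)/3 (K(h) = sqrt(h + h)/3 = sqrt(2*h)/3 = (sqrt(2)*sqrt(h))/3 = sqrt(2)*sqrt(h)/3)
-K(p) = -sqrt(2)*sqrt(735)/3 = -sqrt(2)*7*sqrt(15)/3 = -7*sqrt(30)/3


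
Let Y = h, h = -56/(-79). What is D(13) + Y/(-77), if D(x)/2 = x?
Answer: 22586/869 ≈ 25.991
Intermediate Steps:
h = 56/79 (h = -56*(-1/79) = 56/79 ≈ 0.70886)
D(x) = 2*x
Y = 56/79 ≈ 0.70886
D(13) + Y/(-77) = 2*13 + (56/79)/(-77) = 26 - 1/77*56/79 = 26 - 8/869 = 22586/869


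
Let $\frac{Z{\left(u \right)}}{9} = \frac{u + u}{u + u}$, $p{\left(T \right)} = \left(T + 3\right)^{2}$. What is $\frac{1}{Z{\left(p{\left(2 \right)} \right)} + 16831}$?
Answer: $\frac{1}{16840} \approx 5.9382 \cdot 10^{-5}$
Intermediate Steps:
$p{\left(T \right)} = \left(3 + T\right)^{2}$
$Z{\left(u \right)} = 9$ ($Z{\left(u \right)} = 9 \frac{u + u}{u + u} = 9 \frac{2 u}{2 u} = 9 \cdot 2 u \frac{1}{2 u} = 9 \cdot 1 = 9$)
$\frac{1}{Z{\left(p{\left(2 \right)} \right)} + 16831} = \frac{1}{9 + 16831} = \frac{1}{16840}$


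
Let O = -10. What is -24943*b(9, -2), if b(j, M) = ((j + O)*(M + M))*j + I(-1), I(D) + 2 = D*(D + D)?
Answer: -897948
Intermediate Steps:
I(D) = -2 + 2*D² (I(D) = -2 + D*(D + D) = -2 + D*(2*D) = -2 + 2*D²)
b(j, M) = 2*M*j*(-10 + j) (b(j, M) = ((j - 10)*(M + M))*j + (-2 + 2*(-1)²) = ((-10 + j)*(2*M))*j + (-2 + 2*1) = (2*M*(-10 + j))*j + (-2 + 2) = 2*M*j*(-10 + j) + 0 = 2*M*j*(-10 + j))
-24943*b(9, -2) = -49886*(-2)*9*(-10 + 9) = -49886*(-2)*9*(-1) = -24943*36 = -897948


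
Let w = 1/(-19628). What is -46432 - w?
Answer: -911367295/19628 ≈ -46432.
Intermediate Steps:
w = -1/19628 ≈ -5.0948e-5
-46432 - w = -46432 - 1*(-1/19628) = -46432 + 1/19628 = -911367295/19628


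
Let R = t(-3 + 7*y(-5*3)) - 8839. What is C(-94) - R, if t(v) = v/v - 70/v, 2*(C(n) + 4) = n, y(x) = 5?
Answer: 140627/16 ≈ 8789.2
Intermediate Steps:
C(n) = -4 + n/2
t(v) = 1 - 70/v
R = -141443/16 (R = (-70 + (-3 + 7*5))/(-3 + 7*5) - 8839 = (-70 + (-3 + 35))/(-3 + 35) - 8839 = (-70 + 32)/32 - 8839 = (1/32)*(-38) - 8839 = -19/16 - 8839 = -141443/16 ≈ -8840.2)
C(-94) - R = (-4 + (½)*(-94)) - 1*(-141443/16) = (-4 - 47) + 141443/16 = -51 + 141443/16 = 140627/16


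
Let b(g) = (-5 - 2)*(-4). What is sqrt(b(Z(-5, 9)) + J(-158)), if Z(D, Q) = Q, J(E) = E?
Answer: I*sqrt(130) ≈ 11.402*I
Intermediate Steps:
b(g) = 28 (b(g) = -7*(-4) = 28)
sqrt(b(Z(-5, 9)) + J(-158)) = sqrt(28 - 158) = sqrt(-130) = I*sqrt(130)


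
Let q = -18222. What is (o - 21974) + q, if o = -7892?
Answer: -48088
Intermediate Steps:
(o - 21974) + q = (-7892 - 21974) - 18222 = -29866 - 18222 = -48088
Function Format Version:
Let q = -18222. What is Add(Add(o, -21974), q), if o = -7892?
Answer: -48088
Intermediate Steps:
Add(Add(o, -21974), q) = Add(Add(-7892, -21974), -18222) = Add(-29866, -18222) = -48088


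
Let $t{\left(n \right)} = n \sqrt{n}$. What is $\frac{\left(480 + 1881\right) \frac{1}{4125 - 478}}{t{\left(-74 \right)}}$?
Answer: $\frac{2361 i \sqrt{74}}{19970972} \approx 0.001017 i$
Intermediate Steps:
$t{\left(n \right)} = n^{\frac{3}{2}}$
$\frac{\left(480 + 1881\right) \frac{1}{4125 - 478}}{t{\left(-74 \right)}} = \frac{\left(480 + 1881\right) \frac{1}{4125 - 478}}{\left(-74\right)^{\frac{3}{2}}} = \frac{2361 \cdot \frac{1}{3647}}{\left(-74\right) i \sqrt{74}} = 2361 \cdot \frac{1}{3647} \frac{i \sqrt{74}}{5476} = \frac{2361 \frac{i \sqrt{74}}{5476}}{3647} = \frac{2361 i \sqrt{74}}{19970972}$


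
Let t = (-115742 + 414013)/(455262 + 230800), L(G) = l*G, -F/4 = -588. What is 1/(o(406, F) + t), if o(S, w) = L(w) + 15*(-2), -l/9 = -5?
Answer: 686062/72592518491 ≈ 9.4509e-6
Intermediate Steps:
F = 2352 (F = -4*(-588) = 2352)
l = 45 (l = -9*(-5) = 45)
L(G) = 45*G
t = 298271/686062 ≈ 0.43476
o(S, w) = -30 + 45*w (o(S, w) = 45*w + 15*(-2) = 45*w - 30 = -30 + 45*w)
1/(o(406, F) + t) = 1/((-30 + 45*2352) + 298271/686062) = 1/((-30 + 105840) + 298271/686062) = 1/(105810 + 298271/686062) = 1/(72592518491/686062) = 686062/72592518491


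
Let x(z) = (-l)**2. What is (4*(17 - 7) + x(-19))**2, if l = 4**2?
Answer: 87616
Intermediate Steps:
l = 16
x(z) = 256 (x(z) = (-1*16)**2 = (-16)**2 = 256)
(4*(17 - 7) + x(-19))**2 = (4*(17 - 7) + 256)**2 = (4*10 + 256)**2 = (40 + 256)**2 = 296**2 = 87616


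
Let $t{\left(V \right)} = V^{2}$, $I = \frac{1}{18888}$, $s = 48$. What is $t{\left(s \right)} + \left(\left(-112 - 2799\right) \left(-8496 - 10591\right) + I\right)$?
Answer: $\frac{1049503428169}{18888} \approx 5.5565 \cdot 10^{7}$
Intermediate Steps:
$I = \frac{1}{18888} \approx 5.2944 \cdot 10^{-5}$
$t{\left(s \right)} + \left(\left(-112 - 2799\right) \left(-8496 - 10591\right) + I\right) = 48^{2} + \left(\left(-112 - 2799\right) \left(-8496 - 10591\right) + \frac{1}{18888}\right) = 2304 + \left(\left(-2911\right) \left(-19087\right) + \frac{1}{18888}\right) = 2304 + \left(55562257 + \frac{1}{18888}\right) = 2304 + \frac{1049459910217}{18888} = \frac{1049503428169}{18888}$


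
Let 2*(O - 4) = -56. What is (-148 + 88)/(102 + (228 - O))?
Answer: -10/59 ≈ -0.16949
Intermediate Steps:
O = -24 (O = 4 + (½)*(-56) = 4 - 28 = -24)
(-148 + 88)/(102 + (228 - O)) = (-148 + 88)/(102 + (228 - 1*(-24))) = -60/(102 + (228 + 24)) = -60/(102 + 252) = -60/354 = -60*1/354 = -10/59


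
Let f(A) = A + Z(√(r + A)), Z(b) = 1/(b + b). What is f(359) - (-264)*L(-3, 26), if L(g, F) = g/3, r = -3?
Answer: 95 + √89/356 ≈ 95.026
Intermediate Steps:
Z(b) = 1/(2*b)
f(A) = A + 1/(2*√(-3 + A)) (f(A) = A + 1/(2*(√(-3 + A))) = A + 1/(2*√(-3 + A)))
L(g, F) = g/3 (L(g, F) = g*(⅓) = g/3)
f(359) - (-264)*L(-3, 26) = (359 + 1/(2*√(-3 + 359))) - (-264)*(⅓)*(-3) = (359 + 1/(2*√356)) - (-264)*(-1) = (359 + (√89/178)/2) - 1*264 = (359 + √89/356) - 264 = 95 + √89/356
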